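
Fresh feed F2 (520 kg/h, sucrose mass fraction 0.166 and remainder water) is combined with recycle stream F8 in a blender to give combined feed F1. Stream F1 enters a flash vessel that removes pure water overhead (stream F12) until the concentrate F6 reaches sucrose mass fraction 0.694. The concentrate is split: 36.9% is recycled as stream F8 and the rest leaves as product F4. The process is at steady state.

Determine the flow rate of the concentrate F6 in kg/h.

Overall sucrose balance (none leaves overhead): sucrose in fresh feed = sucrose in product, i.e. 520×0.166 = (1−0.369)·F6·0.694.
F6 = 86.32/(0.694×0.631) = 197.12 kg/h.

197.1 kg/h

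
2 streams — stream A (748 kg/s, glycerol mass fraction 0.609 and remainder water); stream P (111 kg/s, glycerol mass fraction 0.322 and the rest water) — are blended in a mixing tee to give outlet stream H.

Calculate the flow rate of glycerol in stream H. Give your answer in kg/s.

491.3 kg/s

glycerol out = glycerol in = 748×0.609 + 111×0.322 = 491.27 kg/s.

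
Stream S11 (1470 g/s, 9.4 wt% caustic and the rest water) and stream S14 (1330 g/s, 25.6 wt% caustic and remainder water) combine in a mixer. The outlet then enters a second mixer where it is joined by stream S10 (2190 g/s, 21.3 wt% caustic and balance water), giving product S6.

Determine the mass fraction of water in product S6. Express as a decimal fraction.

Overall, product flow = 4990 g/s.
water in = 1470×0.906 + 1330×0.744 + 2190×0.787 = 4044.9 g/s.
water fraction in S6 = 0.811.

0.811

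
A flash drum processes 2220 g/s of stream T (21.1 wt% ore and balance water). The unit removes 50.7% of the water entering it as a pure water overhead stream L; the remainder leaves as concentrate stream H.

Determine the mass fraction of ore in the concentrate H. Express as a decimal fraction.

ore is not removed: 2220×0.211 = 468.42 g/s of ore enters H.
water entering = 2220×0.789 = 1751.6 g/s; overhead removed = 0.507×1751.6 = 888.05 g/s.
Concentrate = 2220 − 888.05 = 1331.9 g/s.
Mass fraction = 468.42/1331.9 = 0.352.

0.352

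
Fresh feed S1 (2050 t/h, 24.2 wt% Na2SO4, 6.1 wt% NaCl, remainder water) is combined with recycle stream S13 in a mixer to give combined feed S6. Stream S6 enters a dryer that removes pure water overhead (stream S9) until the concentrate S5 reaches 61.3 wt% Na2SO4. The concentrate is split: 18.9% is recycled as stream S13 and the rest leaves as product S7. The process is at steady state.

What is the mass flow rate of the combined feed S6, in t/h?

2239 t/h

Overall Na2SO4 balance (none leaves overhead): Na2SO4 in fresh feed = Na2SO4 in product, i.e. 2050×0.242 = (1−0.189)·S5·0.613.
S5 = 496.1/(0.613×0.811) = 997.9 t/h.
Recycle S13 = 0.189×997.9 = 188.6 t/h.
Combined feed S6 = 2050 + 188.6 = 2238.6 t/h.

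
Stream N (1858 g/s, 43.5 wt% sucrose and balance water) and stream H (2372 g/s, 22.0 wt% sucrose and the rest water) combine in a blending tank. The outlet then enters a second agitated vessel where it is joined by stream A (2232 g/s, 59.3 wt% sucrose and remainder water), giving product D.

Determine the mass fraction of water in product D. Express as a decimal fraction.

Overall, product flow = 6462 g/s.
water in = 1858×0.565 + 2372×0.780 + 2232×0.407 = 3808.4 g/s.
water fraction in D = 0.589.

0.589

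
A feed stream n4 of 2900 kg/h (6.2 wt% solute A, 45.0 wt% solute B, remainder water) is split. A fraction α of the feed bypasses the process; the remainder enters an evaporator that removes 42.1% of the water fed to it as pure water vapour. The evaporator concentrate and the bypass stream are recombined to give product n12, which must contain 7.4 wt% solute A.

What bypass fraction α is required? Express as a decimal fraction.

0.211

All 2900×0.062 = 179.8 kg/h of solute A reaches n12, so n12 = 179.8/0.074 = 2429.7 kg/h and vapour = 470.27 kg/h.
The evaporator receives (1−α)·2900 of feed at 0.488 water and removes 0.421 of that water:
0.421×0.488×(1−α)×2900 = 470.27
(1−α) = 470.27/595.8 = 0.7893;  α = 0.2107.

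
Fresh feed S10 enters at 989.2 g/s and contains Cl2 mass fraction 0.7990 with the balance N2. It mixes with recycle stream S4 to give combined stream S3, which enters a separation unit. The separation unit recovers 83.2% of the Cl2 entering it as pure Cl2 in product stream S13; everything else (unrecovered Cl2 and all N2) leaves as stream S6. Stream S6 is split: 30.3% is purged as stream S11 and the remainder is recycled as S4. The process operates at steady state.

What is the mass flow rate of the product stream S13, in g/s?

744.8 g/s

Cl2 in S3: m_A = 989.2×0.799 + (1−0.303)·(1−0.832)·m_A, so m_A = 790.37/0.8829 = 895.19 g/s.
Product S13 = 0.832×895.19 = 744.8 g/s.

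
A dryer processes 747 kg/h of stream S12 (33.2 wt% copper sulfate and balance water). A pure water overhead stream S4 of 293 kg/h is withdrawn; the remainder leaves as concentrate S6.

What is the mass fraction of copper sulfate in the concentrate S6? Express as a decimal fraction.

0.546

copper sulfate is not removed: 747×0.332 = 248 kg/h of copper sulfate enters S6.
Concentrate = 747 − 293 = 454 kg/h.
Mass fraction = 248/454 = 0.546.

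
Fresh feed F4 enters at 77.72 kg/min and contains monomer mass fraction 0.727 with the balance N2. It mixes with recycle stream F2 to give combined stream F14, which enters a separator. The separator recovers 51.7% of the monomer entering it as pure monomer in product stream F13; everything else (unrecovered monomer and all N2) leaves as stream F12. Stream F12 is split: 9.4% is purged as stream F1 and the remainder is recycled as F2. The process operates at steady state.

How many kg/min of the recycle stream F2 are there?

N2 enters only via F4 and leaves only via the purge: 77.72×0.273 = 0.094×(N2 in F12), and the separator passes all N2, so N2 in F14 = N2 in F12 = 225.72 kg/min.
monomer in F14: m_A = 77.72×0.727 + (1−0.094)·(1−0.517)·m_A, so m_A = 56.502/0.5624 = 100.47 kg/min.
F12 = (1−0.517)×100.47 + 225.72 = 274.24 kg/min.
Recycle F2 = (1−0.094)×274.24 = 248.47 kg/min.

248.5 kg/min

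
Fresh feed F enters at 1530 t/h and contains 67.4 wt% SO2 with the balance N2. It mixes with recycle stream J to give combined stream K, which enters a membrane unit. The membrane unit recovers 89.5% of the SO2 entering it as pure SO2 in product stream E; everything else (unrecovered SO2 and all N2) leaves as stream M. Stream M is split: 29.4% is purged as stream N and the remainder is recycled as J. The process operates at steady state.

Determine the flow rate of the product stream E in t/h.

SO2 in K: m_A = 1530×0.674 + (1−0.294)·(1−0.895)·m_A, so m_A = 1031.2/0.9259 = 1113.8 t/h.
Product E = 0.895×1113.8 = 996.84 t/h.

996.8 t/h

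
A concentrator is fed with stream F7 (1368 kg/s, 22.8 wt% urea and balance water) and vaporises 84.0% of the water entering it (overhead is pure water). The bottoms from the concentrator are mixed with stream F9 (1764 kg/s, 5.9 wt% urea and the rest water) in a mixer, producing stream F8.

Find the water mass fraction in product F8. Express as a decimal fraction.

0.815

Vapour removed = 0.840×0.772×1368 = 887.12 kg/s; concentrate = 480.88 kg/s.
water reaching the mixer = 168.98 (from concentrate) + 1764×0.941 = 1828.9 kg/s.
Product flow = 480.88 + 1764 = 2244.9 kg/s; water fraction = 0.815.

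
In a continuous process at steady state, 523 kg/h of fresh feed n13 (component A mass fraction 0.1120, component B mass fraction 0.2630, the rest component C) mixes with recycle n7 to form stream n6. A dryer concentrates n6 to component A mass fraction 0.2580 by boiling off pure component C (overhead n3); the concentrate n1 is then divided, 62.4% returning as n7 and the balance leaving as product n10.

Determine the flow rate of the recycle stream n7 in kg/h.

376.8 kg/h

Overall component A balance (none leaves overhead): component A in fresh feed = component A in product, i.e. 523×0.112 = (1−0.624)·n1·0.258.
n1 = 58.576/(0.258×0.376) = 603.83 kg/h.
Recycle n7 = 0.624×603.83 = 376.79 kg/h.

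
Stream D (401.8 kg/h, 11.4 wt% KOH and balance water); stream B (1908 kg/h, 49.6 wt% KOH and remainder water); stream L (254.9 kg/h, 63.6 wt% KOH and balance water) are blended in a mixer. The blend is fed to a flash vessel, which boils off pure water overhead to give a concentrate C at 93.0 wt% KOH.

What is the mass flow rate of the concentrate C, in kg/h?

KOH entering = 401.8×0.114 + 1908×0.496 + 254.9×0.636 = 1154.3 kg/h.
All KOH reports to C, so C = 1154.3/0.930 = 1241.2 kg/h.

1241 kg/h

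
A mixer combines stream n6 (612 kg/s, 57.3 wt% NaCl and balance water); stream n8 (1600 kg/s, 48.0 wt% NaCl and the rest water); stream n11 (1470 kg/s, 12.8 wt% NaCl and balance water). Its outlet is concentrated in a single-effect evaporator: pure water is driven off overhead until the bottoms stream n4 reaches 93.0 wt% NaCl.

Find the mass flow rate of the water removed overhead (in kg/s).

NaCl entering = 612×0.573 + 1600×0.480 + 1470×0.128 = 1306.8 kg/s.
All NaCl reports to n4, so n4 = 1306.8/0.930 = 1405.2 kg/s.
Total feed = 3682 kg/s; overhead = 3682 − 1405.2 = 2276.8 kg/s.

2277 kg/s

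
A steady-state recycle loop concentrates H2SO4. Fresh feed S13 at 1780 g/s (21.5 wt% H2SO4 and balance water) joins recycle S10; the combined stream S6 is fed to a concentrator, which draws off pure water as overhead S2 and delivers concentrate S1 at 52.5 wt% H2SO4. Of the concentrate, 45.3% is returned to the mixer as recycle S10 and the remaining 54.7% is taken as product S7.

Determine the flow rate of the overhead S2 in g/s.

1051 g/s

Overall H2SO4 balance (none leaves overhead): H2SO4 in fresh feed = H2SO4 in product, i.e. 1780×0.215 = (1−0.453)·S1·0.525.
S1 = 382.7/(0.525×0.547) = 1332.6 g/s.
Recycle S10 = 0.453×1332.6 = 603.68 g/s.
Combined feed S6 = 1780 + 603.68 = 2383.7 g/s.
Overhead S2 = S6 − S1 = 2383.7 − 1332.6 = 1051 g/s.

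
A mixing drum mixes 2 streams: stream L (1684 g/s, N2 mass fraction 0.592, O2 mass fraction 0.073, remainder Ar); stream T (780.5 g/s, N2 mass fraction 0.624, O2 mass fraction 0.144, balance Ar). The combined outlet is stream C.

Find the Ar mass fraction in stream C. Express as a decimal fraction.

Total flow out = 1684 + 780.5 = 2464.5 g/s.
Ar in = 1684×0.335 + 780.5×0.232 = 745.22 g/s.
Ar mass fraction in C = 745.22/2464.5 = 0.302.

0.302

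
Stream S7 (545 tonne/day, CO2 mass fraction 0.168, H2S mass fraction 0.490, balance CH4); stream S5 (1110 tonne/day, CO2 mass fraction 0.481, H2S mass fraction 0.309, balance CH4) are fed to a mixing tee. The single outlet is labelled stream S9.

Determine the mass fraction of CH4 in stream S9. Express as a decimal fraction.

0.253

Total flow out = 545 + 1110 = 1655 tonne/day.
CH4 in = 545×0.342 + 1110×0.210 = 419.49 tonne/day.
CH4 mass fraction in S9 = 419.49/1655 = 0.253.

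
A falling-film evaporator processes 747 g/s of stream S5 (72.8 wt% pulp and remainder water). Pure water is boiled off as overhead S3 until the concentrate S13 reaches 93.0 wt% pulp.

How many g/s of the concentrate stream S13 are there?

pulp is conserved: 747×0.728 = 543.82 g/s all reports to the concentrate.
Concentrate = 543.82/(target fraction) = 584.75 g/s.

584.7 g/s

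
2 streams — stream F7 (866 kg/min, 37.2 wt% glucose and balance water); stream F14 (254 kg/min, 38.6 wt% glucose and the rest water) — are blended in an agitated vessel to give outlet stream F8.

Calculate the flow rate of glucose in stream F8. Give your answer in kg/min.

420.2 kg/min

glucose out = glucose in = 866×0.372 + 254×0.386 = 420.2 kg/min.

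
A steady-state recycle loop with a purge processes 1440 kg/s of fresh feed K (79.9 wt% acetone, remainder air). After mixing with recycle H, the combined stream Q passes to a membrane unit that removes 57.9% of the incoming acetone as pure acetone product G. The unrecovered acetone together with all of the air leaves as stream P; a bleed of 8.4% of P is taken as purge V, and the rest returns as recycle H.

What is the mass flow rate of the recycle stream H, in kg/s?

air enters only via K and leaves only via the purge: 1440×0.201 = 0.084×(air in P), and the membrane unit passes all air, so air in Q = air in P = 3445.7 kg/s.
acetone in Q: m_A = 1440×0.799 + (1−0.084)·(1−0.579)·m_A, so m_A = 1150.6/0.6144 = 1872.8 kg/s.
P = (1−0.579)×1872.8 + 3445.7 = 4234.1 kg/s.
Recycle H = (1−0.084)×4234.1 = 3878.5 kg/s.

3878 kg/s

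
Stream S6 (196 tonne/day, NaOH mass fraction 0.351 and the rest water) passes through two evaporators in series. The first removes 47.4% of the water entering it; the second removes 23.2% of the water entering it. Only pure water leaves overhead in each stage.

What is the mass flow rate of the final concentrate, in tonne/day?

water in feed = 196×0.649 = 127.2 tonne/day.
After stage 1: water left = (1−0.474)×127.2 = 66.909; stream total = 135.71 tonne/day.
After stage 2: water left = (1−0.232)×66.909 = 51.386; final concentrate = 120.18 tonne/day.

120.2 tonne/day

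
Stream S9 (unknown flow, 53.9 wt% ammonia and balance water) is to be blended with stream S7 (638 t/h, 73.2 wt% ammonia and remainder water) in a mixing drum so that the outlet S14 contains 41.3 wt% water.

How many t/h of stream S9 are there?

Let S9 be the unknown flow. Total out = 638 + S9.
water balance: 170.98 + 0.461·S9 = 0.413·(638 + S9)
(0.461 − 0.413)·S9 = 0.413×638 − 170.98 = 92.51
S9 = 92.51 / 0.048 = 1927.3 t/h

1927 t/h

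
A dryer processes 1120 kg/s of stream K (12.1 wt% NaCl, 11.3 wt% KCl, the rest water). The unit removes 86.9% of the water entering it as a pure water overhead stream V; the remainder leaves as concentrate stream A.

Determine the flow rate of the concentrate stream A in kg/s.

374.5 kg/s

water entering = 1120×0.766 = 857.92 kg/s; overhead removed = 0.869×857.92 = 745.53 kg/s.
Concentrate = 1120 − 745.53 = 374.47 kg/s.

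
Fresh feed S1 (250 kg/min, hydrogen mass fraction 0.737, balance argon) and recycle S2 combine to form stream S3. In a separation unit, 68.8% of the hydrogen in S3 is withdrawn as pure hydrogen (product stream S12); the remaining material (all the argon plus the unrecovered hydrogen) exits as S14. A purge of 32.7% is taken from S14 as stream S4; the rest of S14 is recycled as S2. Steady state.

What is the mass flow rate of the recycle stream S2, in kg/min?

184.3 kg/min

argon enters only via S1 and leaves only via the purge: 250×0.263 = 0.327×(argon in S14), and the separation unit passes all argon, so argon in S3 = argon in S14 = 201.07 kg/min.
hydrogen in S3: m_A = 250×0.737 + (1−0.327)·(1−0.688)·m_A, so m_A = 184.25/0.7900 = 233.22 kg/min.
S14 = (1−0.688)×233.22 + 201.07 = 273.84 kg/min.
Recycle S2 = (1−0.327)×273.84 = 184.29 kg/min.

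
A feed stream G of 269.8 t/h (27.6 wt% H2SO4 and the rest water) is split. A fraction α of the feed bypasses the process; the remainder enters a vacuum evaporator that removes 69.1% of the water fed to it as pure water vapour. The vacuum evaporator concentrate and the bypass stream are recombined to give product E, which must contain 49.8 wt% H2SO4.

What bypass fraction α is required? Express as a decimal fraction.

0.109

All 269.8×0.276 = 74.465 t/h of H2SO4 reaches E, so E = 74.465/0.498 = 149.53 t/h and vapour = 120.27 t/h.
The evaporator receives (1−α)·269.8 of feed at 0.724 water and removes 0.691 of that water:
0.691×0.724×(1−α)×269.8 = 120.27
(1−α) = 120.27/134.98 = 0.8911;  α = 0.1089.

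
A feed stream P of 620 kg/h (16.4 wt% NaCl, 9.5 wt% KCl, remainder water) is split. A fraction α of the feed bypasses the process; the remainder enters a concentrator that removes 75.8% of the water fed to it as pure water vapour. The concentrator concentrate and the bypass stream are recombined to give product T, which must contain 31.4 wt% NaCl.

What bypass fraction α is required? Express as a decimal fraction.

All 620×0.164 = 101.68 kg/h of NaCl reaches T, so T = 101.68/0.314 = 323.82 kg/h and vapour = 296.18 kg/h.
The evaporator receives (1−α)·620 of feed at 0.741 water and removes 0.758 of that water:
0.758×0.741×(1−α)×620 = 296.18
(1−α) = 296.18/348.24 = 0.8505;  α = 0.1495.

0.150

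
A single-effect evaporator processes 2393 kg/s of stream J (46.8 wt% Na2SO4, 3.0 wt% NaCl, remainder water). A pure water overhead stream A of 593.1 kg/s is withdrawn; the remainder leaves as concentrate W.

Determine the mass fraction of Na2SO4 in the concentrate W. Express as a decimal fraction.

0.6222

Na2SO4 is not removed: 2393×0.468 = 1119.9 kg/s of Na2SO4 enters W.
Concentrate = 2393 − 593.1 = 1799.9 kg/s.
Mass fraction = 1119.9/1799.9 = 0.6222.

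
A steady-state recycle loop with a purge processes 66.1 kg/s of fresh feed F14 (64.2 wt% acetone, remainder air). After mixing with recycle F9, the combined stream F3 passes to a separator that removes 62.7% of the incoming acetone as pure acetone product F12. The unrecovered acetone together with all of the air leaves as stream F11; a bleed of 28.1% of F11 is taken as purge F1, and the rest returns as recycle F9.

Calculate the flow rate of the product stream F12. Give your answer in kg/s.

acetone in F3: m_A = 66.1×0.642 + (1−0.281)·(1−0.627)·m_A, so m_A = 42.436/0.7318 = 57.988 kg/s.
Product F12 = 0.627×57.988 = 36.358 kg/s.

36.36 kg/s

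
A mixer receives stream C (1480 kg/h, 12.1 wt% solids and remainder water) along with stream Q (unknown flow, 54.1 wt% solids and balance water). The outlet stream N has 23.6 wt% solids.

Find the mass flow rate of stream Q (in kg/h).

558 kg/h

Let Q be the unknown flow. Total out = 1480 + Q.
solids balance: 179.08 + 0.541·Q = 0.236·(1480 + Q)
(0.541 − 0.236)·Q = 0.236×1480 − 179.08 = 170.2
Q = 170.2 / 0.305 = 558.03 kg/h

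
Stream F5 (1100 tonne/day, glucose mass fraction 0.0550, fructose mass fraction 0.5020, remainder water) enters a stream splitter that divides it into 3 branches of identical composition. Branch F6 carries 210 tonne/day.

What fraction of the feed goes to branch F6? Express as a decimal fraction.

0.191

Fraction to F6 = 210/1100 = 0.1909.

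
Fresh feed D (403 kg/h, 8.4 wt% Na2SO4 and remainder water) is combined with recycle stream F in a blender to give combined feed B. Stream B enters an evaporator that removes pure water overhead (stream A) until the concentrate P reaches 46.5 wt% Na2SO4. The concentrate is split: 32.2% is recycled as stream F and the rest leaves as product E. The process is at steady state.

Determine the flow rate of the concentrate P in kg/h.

Overall Na2SO4 balance (none leaves overhead): Na2SO4 in fresh feed = Na2SO4 in product, i.e. 403×0.084 = (1−0.322)·P·0.465.
P = 33.852/(0.465×0.678) = 107.37 kg/h.

107.4 kg/h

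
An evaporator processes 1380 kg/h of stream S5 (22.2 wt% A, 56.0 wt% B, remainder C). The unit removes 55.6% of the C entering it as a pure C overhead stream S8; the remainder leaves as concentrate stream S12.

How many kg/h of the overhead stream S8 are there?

C entering = 1380×0.218 = 300.84 kg/h; overhead removed = 0.556×300.84 = 167.27 kg/h.

167.3 kg/h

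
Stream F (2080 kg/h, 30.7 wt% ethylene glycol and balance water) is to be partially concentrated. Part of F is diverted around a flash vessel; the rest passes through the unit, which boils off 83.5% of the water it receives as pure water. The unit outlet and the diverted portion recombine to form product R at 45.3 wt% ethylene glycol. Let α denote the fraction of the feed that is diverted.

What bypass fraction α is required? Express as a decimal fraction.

All 2080×0.307 = 638.56 kg/h of ethylene glycol reaches R, so R = 638.56/0.453 = 1409.6 kg/h and vapour = 670.38 kg/h.
The evaporator receives (1−α)·2080 of feed at 0.693 water and removes 0.835 of that water:
0.835×0.693×(1−α)×2080 = 670.38
(1−α) = 670.38/1203.6 = 0.5570;  α = 0.4430.

0.443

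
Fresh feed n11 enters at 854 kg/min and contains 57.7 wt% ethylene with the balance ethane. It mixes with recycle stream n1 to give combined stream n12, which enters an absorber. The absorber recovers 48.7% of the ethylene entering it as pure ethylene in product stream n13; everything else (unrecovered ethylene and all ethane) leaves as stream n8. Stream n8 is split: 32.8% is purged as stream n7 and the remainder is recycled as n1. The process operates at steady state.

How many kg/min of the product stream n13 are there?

ethylene in n12: m_A = 854×0.577 + (1−0.328)·(1−0.487)·m_A, so m_A = 492.76/0.6553 = 752 kg/min.
Product n13 = 0.487×752 = 366.22 kg/min.

366.2 kg/min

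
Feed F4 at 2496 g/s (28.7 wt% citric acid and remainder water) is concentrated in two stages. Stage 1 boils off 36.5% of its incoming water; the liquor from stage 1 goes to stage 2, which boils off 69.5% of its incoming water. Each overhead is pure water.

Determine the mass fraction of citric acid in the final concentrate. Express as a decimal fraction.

water in feed = 2496×0.713 = 1779.6 g/s.
After stage 1: water left = (1−0.365)×1779.6 = 1130.1; stream total = 1846.4 g/s.
After stage 2: water left = (1−0.695)×1130.1 = 344.67; final concentrate = 1061 g/s.
citric acid fraction = 716.35/1061 = 0.6752.

0.6752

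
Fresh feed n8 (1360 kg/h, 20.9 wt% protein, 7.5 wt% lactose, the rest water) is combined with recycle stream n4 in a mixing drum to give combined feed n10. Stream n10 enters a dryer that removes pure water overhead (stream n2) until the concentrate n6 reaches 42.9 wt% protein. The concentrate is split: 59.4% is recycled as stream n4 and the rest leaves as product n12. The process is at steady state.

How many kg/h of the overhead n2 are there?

697.4 kg/h

Overall protein balance (none leaves overhead): protein in fresh feed = protein in product, i.e. 1360×0.209 = (1−0.594)·n6·0.429.
n6 = 284.24/(0.429×0.406) = 1631.9 kg/h.
Recycle n4 = 0.594×1631.9 = 969.37 kg/h.
Combined feed n10 = 1360 + 969.37 = 2329.4 kg/h.
Overhead n2 = n10 − n6 = 2329.4 − 1631.9 = 697.44 kg/h.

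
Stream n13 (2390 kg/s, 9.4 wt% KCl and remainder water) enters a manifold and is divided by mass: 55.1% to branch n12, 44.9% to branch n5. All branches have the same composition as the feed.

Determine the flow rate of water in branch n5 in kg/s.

972.2 kg/s

Branch n5 total = 0.449×2390 = 1073.1 kg/s.
water in n5 = 0.906×1073.1 = 972.24 kg/s.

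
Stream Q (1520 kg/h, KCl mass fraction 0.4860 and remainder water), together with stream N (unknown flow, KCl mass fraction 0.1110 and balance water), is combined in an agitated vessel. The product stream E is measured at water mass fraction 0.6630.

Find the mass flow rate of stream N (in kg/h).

1002 kg/h

Let N be the unknown flow. Total out = 1520 + N.
water balance: 781.28 + 0.889·N = 0.663·(1520 + N)
(0.889 − 0.663)·N = 0.663×1520 − 781.28 = 226.48
N = 226.48 / 0.226 = 1002.1 kg/h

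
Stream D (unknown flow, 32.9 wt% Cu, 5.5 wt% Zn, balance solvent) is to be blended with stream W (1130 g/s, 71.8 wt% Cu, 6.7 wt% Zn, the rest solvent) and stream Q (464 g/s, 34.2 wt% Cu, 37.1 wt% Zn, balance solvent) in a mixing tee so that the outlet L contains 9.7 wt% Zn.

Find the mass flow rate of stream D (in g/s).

Let D be the unknown flow. Total out = 1594 + D.
Zn balance: 247.85 + 0.055·D = 0.097·(1594 + D)
(0.055 − 0.097)·D = 0.097×1594 − 247.85 = -93.236
D = -93.236 / -0.042 = 2219.9 g/s

2220 g/s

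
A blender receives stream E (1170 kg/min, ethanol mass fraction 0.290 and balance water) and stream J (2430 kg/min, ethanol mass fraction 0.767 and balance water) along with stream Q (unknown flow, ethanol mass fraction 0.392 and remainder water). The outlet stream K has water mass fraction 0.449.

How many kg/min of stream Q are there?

1381 kg/min

Let Q be the unknown flow. Total out = 3600 + Q.
water balance: 1396.9 + 0.608·Q = 0.449·(3600 + Q)
(0.608 − 0.449)·Q = 0.449×3600 − 1396.9 = 219.51
Q = 219.51 / 0.159 = 1380.6 kg/min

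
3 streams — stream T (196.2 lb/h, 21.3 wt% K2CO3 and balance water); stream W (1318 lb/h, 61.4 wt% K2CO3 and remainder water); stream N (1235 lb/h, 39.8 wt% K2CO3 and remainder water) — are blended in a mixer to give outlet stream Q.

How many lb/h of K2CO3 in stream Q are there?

K2CO3 out = K2CO3 in = 196.2×0.213 + 1318×0.614 + 1235×0.398 = 1342.6 lb/h.

1343 lb/h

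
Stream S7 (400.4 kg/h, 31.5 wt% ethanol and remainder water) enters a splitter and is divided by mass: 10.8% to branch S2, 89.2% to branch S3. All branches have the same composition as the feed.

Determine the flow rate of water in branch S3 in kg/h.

Branch S3 total = 0.892×400.4 = 357.16 kg/h.
water in S3 = 0.685×357.16 = 244.65 kg/h.

244.7 kg/h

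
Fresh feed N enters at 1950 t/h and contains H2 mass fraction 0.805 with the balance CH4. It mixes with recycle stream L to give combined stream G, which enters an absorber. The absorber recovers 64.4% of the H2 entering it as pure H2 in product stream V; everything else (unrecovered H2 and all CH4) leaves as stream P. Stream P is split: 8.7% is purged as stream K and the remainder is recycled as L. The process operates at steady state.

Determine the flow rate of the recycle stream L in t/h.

4746 t/h

CH4 enters only via N and leaves only via the purge: 1950×0.195 = 0.087×(CH4 in P), and the absorber passes all CH4, so CH4 in G = CH4 in P = 4370.7 t/h.
H2 in G: m_A = 1950×0.805 + (1−0.087)·(1−0.644)·m_A, so m_A = 1569.8/0.6750 = 2325.7 t/h.
P = (1−0.644)×2325.7 + 4370.7 = 5198.6 t/h.
Recycle L = (1−0.087)×5198.6 = 4746.3 t/h.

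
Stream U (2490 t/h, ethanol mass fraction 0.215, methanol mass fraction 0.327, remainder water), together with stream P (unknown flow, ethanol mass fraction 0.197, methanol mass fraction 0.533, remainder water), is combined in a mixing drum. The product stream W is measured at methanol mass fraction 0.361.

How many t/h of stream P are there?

492.2 t/h

Let P be the unknown flow. Total out = 2490 + P.
methanol balance: 814.23 + 0.533·P = 0.361·(2490 + P)
(0.533 − 0.361)·P = 0.361×2490 − 814.23 = 84.66
P = 84.66 / 0.172 = 492.21 t/h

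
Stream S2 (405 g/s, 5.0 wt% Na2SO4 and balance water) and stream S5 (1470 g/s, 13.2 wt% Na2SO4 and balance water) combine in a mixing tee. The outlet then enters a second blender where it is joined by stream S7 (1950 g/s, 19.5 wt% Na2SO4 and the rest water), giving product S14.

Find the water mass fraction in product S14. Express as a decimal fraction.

0.845

Overall, product flow = 3825 g/s.
water in = 405×0.950 + 1470×0.868 + 1950×0.805 = 3230.5 g/s.
water fraction in S14 = 0.845.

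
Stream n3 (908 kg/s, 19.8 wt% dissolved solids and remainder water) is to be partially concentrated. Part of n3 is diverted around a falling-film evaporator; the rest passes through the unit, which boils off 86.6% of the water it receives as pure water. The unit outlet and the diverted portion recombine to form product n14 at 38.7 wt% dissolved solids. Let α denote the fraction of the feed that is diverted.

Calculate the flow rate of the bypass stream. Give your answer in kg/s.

269.5 kg/s

All 908×0.198 = 179.78 kg/s of dissolved solids reaches n14, so n14 = 179.78/0.387 = 464.56 kg/s and vapour = 443.44 kg/s.
The evaporator receives (1−α)·908 of feed at 0.802 water and removes 0.866 of that water:
0.866×0.802×(1−α)×908 = 443.44
(1−α) = 443.44/630.64 = 0.7032;  α = 0.2968.
Bypass flow = 0.2968×908 = 269.52 kg/s.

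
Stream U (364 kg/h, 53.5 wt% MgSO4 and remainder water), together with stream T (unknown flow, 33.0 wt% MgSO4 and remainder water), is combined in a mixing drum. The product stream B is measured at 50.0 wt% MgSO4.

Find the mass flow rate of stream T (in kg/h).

Let T be the unknown flow. Total out = 364 + T.
MgSO4 balance: 194.74 + 0.330·T = 0.500·(364 + T)
(0.330 − 0.500)·T = 0.500×364 − 194.74 = -12.74
T = -12.74 / -0.170 = 74.941 kg/h

74.94 kg/h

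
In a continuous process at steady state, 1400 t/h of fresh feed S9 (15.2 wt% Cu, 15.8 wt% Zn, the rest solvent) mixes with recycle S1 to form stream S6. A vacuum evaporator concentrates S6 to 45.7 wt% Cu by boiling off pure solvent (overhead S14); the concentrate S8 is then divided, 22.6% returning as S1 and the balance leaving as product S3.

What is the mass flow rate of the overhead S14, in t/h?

Overall Cu balance (none leaves overhead): Cu in fresh feed = Cu in product, i.e. 1400×0.152 = (1−0.226)·S8·0.457.
S8 = 212.8/(0.457×0.774) = 601.61 t/h.
Recycle S1 = 0.226×601.61 = 135.96 t/h.
Combined feed S6 = 1400 + 135.96 = 1536 t/h.
Overhead S14 = S6 − S8 = 1536 − 601.61 = 934.35 t/h.

934.4 t/h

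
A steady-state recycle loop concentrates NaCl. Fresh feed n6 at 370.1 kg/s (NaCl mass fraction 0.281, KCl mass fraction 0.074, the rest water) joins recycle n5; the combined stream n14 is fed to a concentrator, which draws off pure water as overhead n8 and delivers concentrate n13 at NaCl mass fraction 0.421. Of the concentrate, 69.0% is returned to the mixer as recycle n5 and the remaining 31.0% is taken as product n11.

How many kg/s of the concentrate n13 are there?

Overall NaCl balance (none leaves overhead): NaCl in fresh feed = NaCl in product, i.e. 370.1×0.281 = (1−0.690)·n13·0.421.
n13 = 104/(0.421×0.310) = 796.86 kg/s.

796.9 kg/s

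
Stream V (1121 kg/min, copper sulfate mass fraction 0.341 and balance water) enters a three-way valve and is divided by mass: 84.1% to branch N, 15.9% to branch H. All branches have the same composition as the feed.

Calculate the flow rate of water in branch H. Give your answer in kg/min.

117.5 kg/min

Branch H total = 0.159×1121 = 178.24 kg/min.
water in H = 0.659×178.24 = 117.46 kg/min.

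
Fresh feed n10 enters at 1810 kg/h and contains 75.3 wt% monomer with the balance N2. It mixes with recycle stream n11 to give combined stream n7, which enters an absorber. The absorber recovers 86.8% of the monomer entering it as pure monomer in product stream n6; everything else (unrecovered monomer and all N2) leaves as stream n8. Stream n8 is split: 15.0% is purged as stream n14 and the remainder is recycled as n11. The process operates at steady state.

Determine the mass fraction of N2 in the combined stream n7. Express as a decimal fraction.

0.660

N2 enters only via n10 and leaves only via the purge: 1810×0.247 = 0.150×(N2 in n8), and the absorber passes all N2, so N2 in n7 = N2 in n8 = 2980.5 kg/h.
monomer in n7: m_A = 1810×0.753 + (1−0.150)·(1−0.868)·m_A, so m_A = 1362.9/0.8878 = 1535.2 kg/h.
n7 = 1535.2 + 2980.5 = 4515.6 kg/h.
N2 fraction in n7 = 2980.5/4515.6 = 0.660.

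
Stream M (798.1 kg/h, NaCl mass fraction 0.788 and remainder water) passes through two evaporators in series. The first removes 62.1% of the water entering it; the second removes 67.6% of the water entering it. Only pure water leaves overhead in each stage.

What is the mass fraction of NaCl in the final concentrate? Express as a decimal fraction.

water in feed = 798.1×0.212 = 169.2 kg/h.
After stage 1: water left = (1−0.621)×169.2 = 64.126; stream total = 693.03 kg/h.
After stage 2: water left = (1−0.676)×64.126 = 20.777; final concentrate = 649.68 kg/h.
NaCl fraction = 628.9/649.68 = 0.968.

0.968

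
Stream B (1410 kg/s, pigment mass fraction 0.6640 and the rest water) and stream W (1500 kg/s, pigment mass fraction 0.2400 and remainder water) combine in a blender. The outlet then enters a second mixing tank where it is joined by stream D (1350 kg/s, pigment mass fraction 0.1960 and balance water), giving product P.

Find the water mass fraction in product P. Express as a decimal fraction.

Overall, product flow = 4260 kg/s.
water in = 1410×0.336 + 1500×0.760 + 1350×0.804 = 2699.2 kg/s.
water fraction in P = 0.6336.

0.6336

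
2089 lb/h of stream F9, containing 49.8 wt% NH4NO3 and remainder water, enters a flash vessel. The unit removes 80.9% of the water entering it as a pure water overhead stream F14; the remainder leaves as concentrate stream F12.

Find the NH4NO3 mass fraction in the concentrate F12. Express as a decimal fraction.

NH4NO3 is not removed: 2089×0.498 = 1040.3 lb/h of NH4NO3 enters F12.
water entering = 2089×0.502 = 1048.7 lb/h; overhead removed = 0.809×1048.7 = 848.38 lb/h.
Concentrate = 2089 − 848.38 = 1240.6 lb/h.
Mass fraction = 1040.3/1240.6 = 0.839.

0.839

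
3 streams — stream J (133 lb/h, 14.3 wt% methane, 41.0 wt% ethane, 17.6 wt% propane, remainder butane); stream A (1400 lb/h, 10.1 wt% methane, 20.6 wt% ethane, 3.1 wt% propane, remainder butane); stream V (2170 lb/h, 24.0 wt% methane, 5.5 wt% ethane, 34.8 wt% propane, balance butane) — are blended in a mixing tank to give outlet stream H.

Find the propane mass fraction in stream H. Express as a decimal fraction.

0.222

Total flow out = 133 + 1400 + 2170 = 3703 lb/h.
propane in = 133×0.176 + 1400×0.031 + 2170×0.348 = 821.97 lb/h.
propane mass fraction in H = 821.97/3703 = 0.222.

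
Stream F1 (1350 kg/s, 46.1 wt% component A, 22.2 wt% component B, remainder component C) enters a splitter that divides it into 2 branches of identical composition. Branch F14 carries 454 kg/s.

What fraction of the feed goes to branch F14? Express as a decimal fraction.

Fraction to F14 = 454/1350 = 0.3363.

0.336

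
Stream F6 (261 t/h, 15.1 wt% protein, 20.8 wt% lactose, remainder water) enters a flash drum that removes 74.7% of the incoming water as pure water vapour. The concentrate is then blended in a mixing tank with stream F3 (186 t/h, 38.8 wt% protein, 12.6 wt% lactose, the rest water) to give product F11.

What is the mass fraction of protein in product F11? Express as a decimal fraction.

Vapour removed = 0.747×0.641×261 = 124.97 t/h; concentrate = 136.03 t/h.
protein reaching the mixer = 39.411 (from concentrate) + 186×0.388 = 111.58 t/h.
Product flow = 136.03 + 186 = 322.03 t/h; protein fraction = 0.3465.

0.3465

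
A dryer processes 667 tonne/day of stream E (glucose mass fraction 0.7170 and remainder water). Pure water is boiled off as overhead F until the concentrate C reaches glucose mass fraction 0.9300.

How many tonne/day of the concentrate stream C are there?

514.2 tonne/day

glucose is conserved: 667×0.717 = 478.24 tonne/day all reports to the concentrate.
Concentrate = 478.24/(target fraction) = 514.24 tonne/day.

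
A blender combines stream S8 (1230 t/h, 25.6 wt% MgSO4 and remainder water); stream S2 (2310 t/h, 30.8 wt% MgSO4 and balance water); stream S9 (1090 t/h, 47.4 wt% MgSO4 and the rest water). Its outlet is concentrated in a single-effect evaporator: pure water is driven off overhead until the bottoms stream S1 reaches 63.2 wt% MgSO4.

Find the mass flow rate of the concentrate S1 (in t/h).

MgSO4 entering = 1230×0.256 + 2310×0.308 + 1090×0.474 = 1543 t/h.
All MgSO4 reports to S1, so S1 = 1543/0.632 = 2441.5 t/h.

2441 t/h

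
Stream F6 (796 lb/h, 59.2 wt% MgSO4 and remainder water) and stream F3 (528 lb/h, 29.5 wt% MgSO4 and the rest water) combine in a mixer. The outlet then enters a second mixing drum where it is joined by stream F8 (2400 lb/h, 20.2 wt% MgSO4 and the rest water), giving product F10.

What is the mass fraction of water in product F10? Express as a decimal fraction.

Overall, product flow = 3724 lb/h.
water in = 796×0.408 + 528×0.705 + 2400×0.798 = 2612.2 lb/h.
water fraction in F10 = 0.701.

0.701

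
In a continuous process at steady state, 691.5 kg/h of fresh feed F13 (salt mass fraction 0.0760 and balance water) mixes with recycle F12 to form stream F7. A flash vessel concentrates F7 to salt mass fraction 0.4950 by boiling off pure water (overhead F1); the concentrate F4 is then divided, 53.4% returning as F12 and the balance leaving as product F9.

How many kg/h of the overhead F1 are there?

585.3 kg/h

Overall salt balance (none leaves overhead): salt in fresh feed = salt in product, i.e. 691.5×0.076 = (1−0.534)·F4·0.495.
F4 = 52.554/(0.495×0.466) = 227.83 kg/h.
Recycle F12 = 0.534×227.83 = 121.66 kg/h.
Combined feed F7 = 691.5 + 121.66 = 813.16 kg/h.
Overhead F1 = F7 − F4 = 813.16 − 227.83 = 585.33 kg/h.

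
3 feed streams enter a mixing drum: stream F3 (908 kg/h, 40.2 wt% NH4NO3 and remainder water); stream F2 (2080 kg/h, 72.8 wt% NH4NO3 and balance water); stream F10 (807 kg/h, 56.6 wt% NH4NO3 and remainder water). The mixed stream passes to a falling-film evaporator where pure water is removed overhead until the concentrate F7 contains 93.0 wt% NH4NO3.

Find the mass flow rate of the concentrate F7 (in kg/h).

NH4NO3 entering = 908×0.402 + 2080×0.728 + 807×0.566 = 2336 kg/h.
All NH4NO3 reports to F7, so F7 = 2336/0.930 = 2511.8 kg/h.

2512 kg/h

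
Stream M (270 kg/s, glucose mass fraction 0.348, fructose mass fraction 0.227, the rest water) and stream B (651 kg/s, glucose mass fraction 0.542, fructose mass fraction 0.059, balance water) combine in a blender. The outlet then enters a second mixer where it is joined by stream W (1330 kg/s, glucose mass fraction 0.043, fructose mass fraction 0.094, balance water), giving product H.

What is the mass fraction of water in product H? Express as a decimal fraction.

0.676

Overall, product flow = 2251 kg/s.
water in = 270×0.425 + 651×0.399 + 1330×0.863 = 1522.3 kg/s.
water fraction in H = 0.676.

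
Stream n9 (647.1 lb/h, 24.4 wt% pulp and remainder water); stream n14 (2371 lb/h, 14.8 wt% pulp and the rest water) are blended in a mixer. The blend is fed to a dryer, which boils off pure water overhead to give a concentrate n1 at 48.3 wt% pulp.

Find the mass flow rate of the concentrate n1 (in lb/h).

pulp entering = 647.1×0.244 + 2371×0.148 = 508.8 lb/h.
All pulp reports to n1, so n1 = 508.8/0.483 = 1053.4 lb/h.

1053 lb/h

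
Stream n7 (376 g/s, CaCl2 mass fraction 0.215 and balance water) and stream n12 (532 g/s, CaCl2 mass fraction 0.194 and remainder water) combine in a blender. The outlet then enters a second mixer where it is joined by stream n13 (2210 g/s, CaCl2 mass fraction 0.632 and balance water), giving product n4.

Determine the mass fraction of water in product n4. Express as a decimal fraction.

Overall, product flow = 3118 g/s.
water in = 376×0.785 + 532×0.806 + 2210×0.368 = 1537.2 g/s.
water fraction in n4 = 0.493.

0.493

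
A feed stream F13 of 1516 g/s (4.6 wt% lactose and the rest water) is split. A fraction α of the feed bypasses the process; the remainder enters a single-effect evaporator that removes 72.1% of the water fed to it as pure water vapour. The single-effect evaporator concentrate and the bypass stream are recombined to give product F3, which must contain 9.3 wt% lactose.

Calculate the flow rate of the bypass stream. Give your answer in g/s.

All 1516×0.046 = 69.736 g/s of lactose reaches F3, so F3 = 69.736/0.093 = 749.85 g/s and vapour = 766.15 g/s.
The evaporator receives (1−α)·1516 of feed at 0.954 water and removes 0.721 of that water:
0.721×0.954×(1−α)×1516 = 766.15
(1−α) = 766.15/1042.8 = 0.7347;  α = 0.2653.
Bypass flow = 0.2653×1516 = 402.14 g/s.

402.1 g/s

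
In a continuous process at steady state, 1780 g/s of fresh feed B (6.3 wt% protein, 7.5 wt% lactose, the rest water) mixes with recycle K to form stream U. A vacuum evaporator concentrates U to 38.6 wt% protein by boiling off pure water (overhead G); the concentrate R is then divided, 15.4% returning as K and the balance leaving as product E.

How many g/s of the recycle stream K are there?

Overall protein balance (none leaves overhead): protein in fresh feed = protein in product, i.e. 1780×0.063 = (1−0.154)·R·0.386.
R = 112.14/(0.386×0.846) = 343.4 g/s.
Recycle K = 0.154×343.4 = 52.884 g/s.

52.88 g/s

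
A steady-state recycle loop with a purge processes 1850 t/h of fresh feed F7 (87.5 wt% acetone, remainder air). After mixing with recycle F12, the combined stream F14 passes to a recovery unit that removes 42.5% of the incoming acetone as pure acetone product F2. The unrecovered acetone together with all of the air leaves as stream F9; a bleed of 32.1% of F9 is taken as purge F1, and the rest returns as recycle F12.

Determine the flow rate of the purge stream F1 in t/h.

air enters only via F7 and leaves only via the purge: 1850×0.125 = 0.321×(air in F9), and the recovery unit passes all air, so air in F14 = air in F9 = 720.4 t/h.
acetone in F14: m_A = 1850×0.875 + (1−0.321)·(1−0.425)·m_A, so m_A = 1618.8/0.6096 = 2655.5 t/h.
F9 = (1−0.425)×2655.5 + 720.4 = 2247.3 t/h.
Purge F1 = 0.321×2247.3 = 721.4 t/h.

721.4 t/h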